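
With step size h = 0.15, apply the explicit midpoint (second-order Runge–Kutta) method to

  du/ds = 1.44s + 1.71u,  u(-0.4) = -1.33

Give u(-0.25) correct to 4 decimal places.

-1.7962

Midpoint: k1 = f(s_n, u_n); k2 = f(s_n + h/2, u_n + (h/2)·k1); u_{n+1} = u_n + h·k2.
s=-0.400000, u=-1.330000:
  k1 = f(-0.400000, -1.330000) = -2.850300
  k2 = f(-0.325000, -1.543772) = -3.107851
  u ← -1.330000 + 0.15·(-3.107851) = -1.796178
u(-0.25) ≈ -1.7962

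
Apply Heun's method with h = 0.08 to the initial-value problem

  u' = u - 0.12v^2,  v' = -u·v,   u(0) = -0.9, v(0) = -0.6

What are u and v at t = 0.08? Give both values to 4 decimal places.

Heun on (u,v): k1 = f(t_n, state_n); k2 = f(t_n + h, state_n + h·k1); state_{n+1} = state_n + (h/2)·(k1 + k2).
0.000000: (-0.900000, -0.600000)
  k1 = (-0.943200, -0.540000)
  predictor → (-0.975456, -0.643200)
  k2 = (-1.025101, -0.627413)
  → (-0.978732, -0.646697)
(u(0.08), v(0.08)) ≈ (-0.9787, -0.6467)

-0.9787, -0.6467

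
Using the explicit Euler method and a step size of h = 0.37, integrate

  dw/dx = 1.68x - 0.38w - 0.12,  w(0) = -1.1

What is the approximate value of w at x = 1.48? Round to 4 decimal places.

Euler: w_{n+1} = w_n + h·f(x_n, w_n).
x=0.000000, w=-1.100000: f=0.298000 → w ← -1.100000 + 0.37·0.298000 = -0.989740
x=0.370000, w=-0.989740: f=0.877701 → w ← -0.989740 + 0.37·0.877701 = -0.664991
x=0.740000, w=-0.664991: f=1.375896 → w ← -0.664991 + 0.37·1.375896 = -0.155909
x=1.110000, w=-0.155909: f=1.804045 → w ← -0.155909 + 0.37·1.804045 = 0.511588
w(1.48) ≈ 0.5116

0.5116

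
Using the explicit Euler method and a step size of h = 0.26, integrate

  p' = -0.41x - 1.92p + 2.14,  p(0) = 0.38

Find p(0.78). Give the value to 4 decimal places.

Euler: p_{n+1} = p_n + h·f(x_n, p_n).
x=0.000000, p=0.380000: f=1.410400 → p ← 0.380000 + 0.26·1.410400 = 0.746704
x=0.260000, p=0.746704: f=0.599728 → p ← 0.746704 + 0.26·0.599728 = 0.902633
x=0.520000, p=0.902633: f=0.193744 → p ← 0.902633 + 0.26·0.193744 = 0.953007
p(0.78) ≈ 0.9530

0.9530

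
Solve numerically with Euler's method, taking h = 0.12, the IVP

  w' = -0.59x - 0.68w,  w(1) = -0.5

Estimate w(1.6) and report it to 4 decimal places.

Euler: w_{n+1} = w_n + h·f(x_n, w_n).
x=1.000000, w=-0.500000: f=-0.250000 → w ← -0.500000 + 0.12·(-0.250000) = -0.530000
x=1.120000, w=-0.530000: f=-0.300400 → w ← -0.530000 + 0.12·(-0.300400) = -0.566048
x=1.240000, w=-0.566048: f=-0.346687 → w ← -0.566048 + 0.12·(-0.346687) = -0.607650
x=1.360000, w=-0.607650: f=-0.389198 → w ← -0.607650 + 0.12·(-0.389198) = -0.654354
x=1.480000, w=-0.654354: f=-0.428239 → w ← -0.654354 + 0.12·(-0.428239) = -0.705743
w(1.6) ≈ -0.7057

-0.7057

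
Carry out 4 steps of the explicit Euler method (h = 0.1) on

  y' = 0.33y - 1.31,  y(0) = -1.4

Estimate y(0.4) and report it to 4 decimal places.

-2.1447

Euler: y_{n+1} = y_n + h·f(x_n, y_n).
x=0.000000, y=-1.400000: f=-1.772000 → y ← -1.400000 + 0.1·(-1.772000) = -1.577200
x=0.100000, y=-1.577200: f=-1.830476 → y ← -1.577200 + 0.1·(-1.830476) = -1.760248
x=0.200000, y=-1.760248: f=-1.890882 → y ← -1.760248 + 0.1·(-1.890882) = -1.949336
x=0.300000, y=-1.949336: f=-1.953281 → y ← -1.949336 + 0.1·(-1.953281) = -2.144664
y(0.4) ≈ -2.1447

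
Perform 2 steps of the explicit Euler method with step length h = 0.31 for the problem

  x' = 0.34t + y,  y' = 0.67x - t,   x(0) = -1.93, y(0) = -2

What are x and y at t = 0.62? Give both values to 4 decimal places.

-3.2616, -3.0266

Euler on (x,y): x_{n+1} = x_n + h·x', y_{n+1} = y_n + h·y'.
0.000000: (-1.930000, -2.000000); f=(-2.000000, -1.293100) → (-2.550000, -2.400861)
0.310000: (-2.550000, -2.400861); f=(-2.295461, -2.018500) → (-3.261593, -3.026596)
(x(0.62), y(0.62)) ≈ (-3.2616, -3.0266)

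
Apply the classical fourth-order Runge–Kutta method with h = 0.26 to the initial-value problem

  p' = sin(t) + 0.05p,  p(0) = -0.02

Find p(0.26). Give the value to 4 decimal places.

RK4: k1 = f(t_n, p_n); k2 = f(t_n + h/2, p_n + (h/2)·k1); k3 = f(t_n + h/2, p_n + (h/2)·k2); k4 = f(t_n + h, p_n + h·k3); p_{n+1} = p_n + (h/6)·(k1 + 2k2 + 2k3 + k4).
t=0.000000, p=-0.020000:
  k1 = f(0.000000, -0.020000) = -0.001000
  k2 = f(0.130000, -0.020130) = 0.128628
  k3 = f(0.130000, -0.003278) = 0.129470
  k4 = f(0.260000, 0.013662) = 0.257764
  p ← -0.020000 + (0.26/6)·(k1 + 2k2 + 2k3 + k4) = 0.013495
p(0.26) ≈ 0.0135

0.0135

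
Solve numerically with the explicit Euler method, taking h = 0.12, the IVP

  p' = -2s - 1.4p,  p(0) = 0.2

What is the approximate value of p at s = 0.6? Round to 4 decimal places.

-0.1638

Euler: p_{n+1} = p_n + h·f(s_n, p_n).
s=0.000000, p=0.200000: f=-0.280000 → p ← 0.200000 + 0.12·(-0.280000) = 0.166400
s=0.120000, p=0.166400: f=-0.472960 → p ← 0.166400 + 0.12·(-0.472960) = 0.109645
s=0.240000, p=0.109645: f=-0.633503 → p ← 0.109645 + 0.12·(-0.633503) = 0.033624
s=0.360000, p=0.033624: f=-0.767074 → p ← 0.033624 + 0.12·(-0.767074) = -0.058424
s=0.480000, p=-0.058424: f=-0.878206 → p ← -0.058424 + 0.12·(-0.878206) = -0.163809
p(0.6) ≈ -0.1638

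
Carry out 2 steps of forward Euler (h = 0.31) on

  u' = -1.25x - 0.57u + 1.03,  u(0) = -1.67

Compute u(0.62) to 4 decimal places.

Euler: u_{n+1} = u_n + h·f(x_n, u_n).
x=0.000000, u=-1.670000: f=1.981900 → u ← -1.670000 + 0.31·1.981900 = -1.055611
x=0.310000, u=-1.055611: f=1.244198 → u ← -1.055611 + 0.31·1.244198 = -0.669910
u(0.62) ≈ -0.6699

-0.6699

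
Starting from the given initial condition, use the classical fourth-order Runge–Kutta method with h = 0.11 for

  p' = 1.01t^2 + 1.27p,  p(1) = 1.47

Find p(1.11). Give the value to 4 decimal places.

1.8229

RK4: k1 = f(t_n, p_n); k2 = f(t_n + h/2, p_n + (h/2)·k1); k3 = f(t_n + h/2, p_n + (h/2)·k2); k4 = f(t_n + h, p_n + h·k3); p_{n+1} = p_n + (h/6)·(k1 + 2k2 + 2k3 + k4).
t=1.000000, p=1.470000:
  k1 = f(1.000000, 1.470000) = 2.876900
  k2 = f(1.055000, 1.628229) = 3.192007
  k3 = f(1.055000, 1.645560) = 3.214017
  k4 = f(1.110000, 1.823542) = 3.560319
  p ← 1.470000 + (0.11/6)·(k1 + 2k2 + 2k3 + k4) = 1.822903
p(1.11) ≈ 1.8229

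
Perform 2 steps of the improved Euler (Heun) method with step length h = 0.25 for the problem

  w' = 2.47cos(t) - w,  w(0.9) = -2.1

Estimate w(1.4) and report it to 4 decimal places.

-0.9237

Heun: k1 = f(t_n, w_n); k2 = f(t_n + h, w_n + h·k1); w_{n+1} = w_n + (h/2)·(k1 + k2).
t=0.900000, w=-2.100000:
  k1 = f(0.900000, -2.100000) = 3.635377
  k2 = f(1.150000, -1.191156) = 2.200120
  w ← -2.100000 + (0.25/2)·(3.635377 + 2.200120) = -1.370563
t=1.150000, w=-1.370563:
  k1 = f(1.150000, -1.370563) = 2.379527
  k2 = f(1.400000, -0.775681) = 1.195500
  w ← -1.370563 + (0.25/2)·(2.379527 + 1.195500) = -0.923685
w(1.4) ≈ -0.9237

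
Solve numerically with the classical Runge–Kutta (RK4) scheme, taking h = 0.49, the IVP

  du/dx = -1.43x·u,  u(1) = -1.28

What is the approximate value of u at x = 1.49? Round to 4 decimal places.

-0.5385

RK4: k1 = f(x_n, u_n); k2 = f(x_n + h/2, u_n + (h/2)·k1); k3 = f(x_n + h/2, u_n + (h/2)·k2); k4 = f(x_n + h, u_n + h·k3); u_{n+1} = u_n + (h/6)·(k1 + 2k2 + 2k3 + k4).
x=1.000000, u=-1.280000:
  k1 = f(1.000000, -1.280000) = 1.830400
  k2 = f(1.245000, -0.831552) = 1.480454
  k3 = f(1.245000, -0.917289) = 1.633095
  k4 = f(1.490000, -0.479783) = 1.022274
  u ← -1.280000 + (0.49/6)·(k1 + 2k2 + 2k3 + k4) = -0.538485
u(1.49) ≈ -0.5385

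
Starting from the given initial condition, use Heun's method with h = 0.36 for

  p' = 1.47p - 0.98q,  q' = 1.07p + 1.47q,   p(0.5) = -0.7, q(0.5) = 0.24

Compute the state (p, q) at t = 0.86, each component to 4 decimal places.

Heun on (p,q): k1 = f(t_n, state_n); k2 = f(t_n + h, state_n + h·k1); state_{n+1} = state_n + (h/2)·(k1 + k2).
0.500000: (-0.700000, 0.240000)
  k1 = (-1.264200, -0.396200)
  predictor → (-1.155112, 0.097368)
  k2 = (-1.793435, -1.092839)
  → (-1.250374, -0.028027)
(p(0.86), q(0.86)) ≈ (-1.2504, -0.0280)

-1.2504, -0.0280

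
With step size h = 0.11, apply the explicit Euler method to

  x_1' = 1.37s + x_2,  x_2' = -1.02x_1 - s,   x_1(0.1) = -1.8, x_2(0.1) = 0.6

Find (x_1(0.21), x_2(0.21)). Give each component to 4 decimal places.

Euler on (x_1,x_2): x_1_{n+1} = x_1_n + h·x_1', x_2_{n+1} = x_2_n + h·x_2'.
0.100000: (-1.800000, 0.600000); f=(0.737000, 1.736000) → (-1.718930, 0.790960)
(x_1(0.21), x_2(0.21)) ≈ (-1.7189, 0.7910)

-1.7189, 0.7910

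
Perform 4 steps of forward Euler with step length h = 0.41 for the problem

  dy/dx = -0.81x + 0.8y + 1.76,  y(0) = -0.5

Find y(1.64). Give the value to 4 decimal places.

2.0771

Euler: y_{n+1} = y_n + h·f(x_n, y_n).
x=0.000000, y=-0.500000: f=1.360000 → y ← -0.500000 + 0.41·1.360000 = 0.057600
x=0.410000, y=0.057600: f=1.473980 → y ← 0.057600 + 0.41·1.473980 = 0.661932
x=0.820000, y=0.661932: f=1.625345 → y ← 0.661932 + 0.41·1.625345 = 1.328323
x=1.230000, y=1.328323: f=1.826359 → y ← 1.328323 + 0.41·1.826359 = 2.077131
y(1.64) ≈ 2.0771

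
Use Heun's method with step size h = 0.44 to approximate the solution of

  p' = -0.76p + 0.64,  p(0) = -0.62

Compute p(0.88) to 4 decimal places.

Heun: k1 = f(t_n, p_n); k2 = f(t_n + h, p_n + h·k1); p_{n+1} = p_n + (h/2)·(k1 + k2).
t=0.000000, p=-0.620000:
  k1 = f(0.000000, -0.620000) = 1.111200
  k2 = f(0.440000, -0.131072) = 0.739615
  p ← -0.620000 + (0.44/2)·(1.111200 + 0.739615) = -0.212821
t=0.440000, p=-0.212821:
  k1 = f(0.440000, -0.212821) = 0.801744
  k2 = f(0.880000, 0.139947) = 0.533641
  p ← -0.212821 + (0.44/2)·(0.801744 + 0.533641) = 0.080964
p(0.88) ≈ 0.0810

0.0810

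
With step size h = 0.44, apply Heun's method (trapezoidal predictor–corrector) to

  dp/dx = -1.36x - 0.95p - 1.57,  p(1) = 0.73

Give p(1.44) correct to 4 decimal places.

-0.6628

Heun: k1 = f(x_n, p_n); k2 = f(x_n + h, p_n + h·k1); p_{n+1} = p_n + (h/2)·(k1 + k2).
x=1.000000, p=0.730000:
  k1 = f(1.000000, 0.730000) = -3.623500
  k2 = f(1.440000, -0.864340) = -2.707277
  p ← 0.730000 + (0.44/2)·(-3.623500 + (-2.707277)) = -0.662771
p(1.44) ≈ -0.6628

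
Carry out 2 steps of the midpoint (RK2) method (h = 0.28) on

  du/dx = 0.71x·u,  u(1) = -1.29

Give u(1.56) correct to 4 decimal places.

Midpoint: k1 = f(x_n, u_n); k2 = f(x_n + h/2, u_n + (h/2)·k1); u_{n+1} = u_n + h·k2.
x=1.000000, u=-1.290000:
  k1 = f(1.000000, -1.290000) = -0.915900
  k2 = f(1.140000, -1.418226) = -1.147912
  u ← -1.290000 + 0.28·(-1.147912) = -1.611415
x=1.280000, u=-1.611415:
  k1 = f(1.280000, -1.611415) = -1.464454
  k2 = f(1.420000, -1.816439) = -1.831334
  u ← -1.611415 + 0.28·(-1.831334) = -2.124189
u(1.56) ≈ -2.1242

-2.1242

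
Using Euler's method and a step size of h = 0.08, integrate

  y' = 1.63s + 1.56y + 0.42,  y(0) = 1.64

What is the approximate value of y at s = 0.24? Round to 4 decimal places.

2.4803

Euler: y_{n+1} = y_n + h·f(s_n, y_n).
s=0.000000, y=1.640000: f=2.978400 → y ← 1.640000 + 0.08·2.978400 = 1.878272
s=0.080000, y=1.878272: f=3.480504 → y ← 1.878272 + 0.08·3.480504 = 2.156712
s=0.160000, y=2.156712: f=4.045271 → y ← 2.156712 + 0.08·4.045271 = 2.480334
y(0.24) ≈ 2.4803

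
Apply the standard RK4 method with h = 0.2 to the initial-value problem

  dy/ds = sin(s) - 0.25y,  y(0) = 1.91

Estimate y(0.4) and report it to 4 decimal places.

1.8046

RK4: k1 = f(s_n, y_n); k2 = f(s_n + h/2, y_n + (h/2)·k1); k3 = f(s_n + h/2, y_n + (h/2)·k2); k4 = f(s_n + h, y_n + h·k3); y_{n+1} = y_n + (h/6)·(k1 + 2k2 + 2k3 + k4).
s=0.000000, y=1.910000:
  k1 = f(0.000000, 1.910000) = -0.477500
  k2 = f(0.100000, 1.862250) = -0.365729
  k3 = f(0.100000, 1.873427) = -0.368523
  k4 = f(0.200000, 1.836295) = -0.260405
  y ← 1.910000 + (0.2/6)·(k1 + 2k2 + 2k3 + k4) = 1.836453
s=0.200000, y=1.836453:
  k1 = f(0.200000, 1.836453) = -0.260444
  k2 = f(0.300000, 1.810409) = -0.157082
  k3 = f(0.300000, 1.820745) = -0.159666
  k4 = f(0.400000, 1.804520) = -0.061712
  y ← 1.836453 + (0.2/6)·(k1 + 2k2 + 2k3 + k4) = 1.804598
y(0.4) ≈ 1.8046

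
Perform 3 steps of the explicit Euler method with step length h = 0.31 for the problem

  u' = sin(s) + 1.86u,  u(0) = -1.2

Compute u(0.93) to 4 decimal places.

-4.3735

Euler: u_{n+1} = u_n + h·f(s_n, u_n).
s=0.000000, u=-1.200000: f=-2.232000 → u ← -1.200000 + 0.31·(-2.232000) = -1.891920
s=0.310000, u=-1.891920: f=-3.213913 → u ← -1.891920 + 0.31·(-3.213913) = -2.888233
s=0.620000, u=-2.888233: f=-4.791078 → u ← -2.888233 + 0.31·(-4.791078) = -4.373467
u(0.93) ≈ -4.3735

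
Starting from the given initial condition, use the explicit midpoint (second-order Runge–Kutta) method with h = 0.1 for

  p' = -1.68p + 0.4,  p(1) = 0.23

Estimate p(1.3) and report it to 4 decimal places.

Midpoint: k1 = f(t_n, p_n); k2 = f(t_n + h/2, p_n + (h/2)·k1); p_{n+1} = p_n + h·k2.
t=1.000000, p=0.230000:
  k1 = f(1.000000, 0.230000) = 0.013600
  k2 = f(1.050000, 0.230680) = 0.012458
  p ← 0.230000 + 0.1·0.012458 = 0.231246
t=1.100000, p=0.231246:
  k1 = f(1.100000, 0.231246) = 0.011507
  k2 = f(1.150000, 0.231821) = 0.010541
  p ← 0.231246 + 0.1·0.010541 = 0.232300
t=1.200000, p=0.232300:
  k1 = f(1.200000, 0.232300) = 0.009736
  k2 = f(1.250000, 0.232787) = 0.008918
  p ← 0.232300 + 0.1·0.008918 = 0.233192
p(1.3) ≈ 0.2332

0.2332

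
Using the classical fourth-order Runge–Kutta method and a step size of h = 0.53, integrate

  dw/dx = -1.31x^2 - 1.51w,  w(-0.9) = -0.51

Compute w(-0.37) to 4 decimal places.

RK4: k1 = f(x_n, w_n); k2 = f(x_n + h/2, w_n + (h/2)·k1); k3 = f(x_n + h/2, w_n + (h/2)·k2); k4 = f(x_n + h, w_n + h·k3); w_{n+1} = w_n + (h/6)·(k1 + 2k2 + 2k3 + k4).
x=-0.900000, w=-0.510000:
  k1 = f(-0.900000, -0.510000) = -0.291000
  k2 = f(-0.635000, -0.587115) = 0.358319
  k3 = f(-0.635000, -0.415045) = 0.098494
  k4 = f(-0.370000, -0.457798) = 0.511936
  w ← -0.510000 + (0.53/6)·(k1 + 2k2 + 2k3 + k4) = -0.409780
w(-0.37) ≈ -0.4098

-0.4098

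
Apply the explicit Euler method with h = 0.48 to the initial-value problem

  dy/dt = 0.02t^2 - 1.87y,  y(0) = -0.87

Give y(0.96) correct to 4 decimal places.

Euler: y_{n+1} = y_n + h·f(t_n, y_n).
t=0.000000, y=-0.870000: f=1.626900 → y ← -0.870000 + 0.48·1.626900 = -0.089088
t=0.480000, y=-0.089088: f=0.171203 → y ← -0.089088 + 0.48·0.171203 = -0.006911
y(0.96) ≈ -0.0069

-0.0069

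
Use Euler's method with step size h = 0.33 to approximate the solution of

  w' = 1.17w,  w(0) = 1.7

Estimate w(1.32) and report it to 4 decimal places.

Euler: w_{n+1} = w_n + h·f(x_n, w_n).
x=0.000000, w=1.700000: f=1.989000 → w ← 1.700000 + 0.33·1.989000 = 2.356370
x=0.330000, w=2.356370: f=2.756953 → w ← 2.356370 + 0.33·2.756953 = 3.266164
x=0.660000, w=3.266164: f=3.821412 → w ← 3.266164 + 0.33·3.821412 = 4.527231
x=0.990000, w=4.527231: f=5.296860 → w ← 4.527231 + 0.33·5.296860 = 6.275194
w(1.32) ≈ 6.2752

6.2752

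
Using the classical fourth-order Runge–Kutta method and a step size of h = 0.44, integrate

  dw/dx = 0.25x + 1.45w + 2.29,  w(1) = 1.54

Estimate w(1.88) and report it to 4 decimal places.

RK4: k1 = f(x_n, w_n); k2 = f(x_n + h/2, w_n + (h/2)·k1); k3 = f(x_n + h/2, w_n + (h/2)·k2); k4 = f(x_n + h, w_n + h·k3); w_{n+1} = w_n + (h/6)·(k1 + 2k2 + 2k3 + k4).
x=1.000000, w=1.540000:
  k1 = f(1.000000, 1.540000) = 4.773000
  k2 = f(1.220000, 2.590060) = 6.350587
  k3 = f(1.220000, 2.937129) = 6.853837
  k4 = f(1.440000, 4.555688) = 9.255748
  w ← 1.540000 + (0.44/6)·(k1 + 2k2 + 2k3 + k4) = 4.505424
x=1.440000, w=4.505424:
  k1 = f(1.440000, 4.505424) = 9.182864
  k2 = f(1.660000, 6.525654) = 12.167198
  k3 = f(1.660000, 7.182207) = 13.119201
  k4 = f(1.880000, 10.277872) = 17.662914
  w ← 4.505424 + (0.44/6)·(k1 + 2k2 + 2k3 + k4) = 10.182786
w(1.88) ≈ 10.1828

10.1828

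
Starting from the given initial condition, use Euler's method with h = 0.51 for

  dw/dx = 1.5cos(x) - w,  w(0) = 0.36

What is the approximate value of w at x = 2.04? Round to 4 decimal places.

0.4984

Euler: w_{n+1} = w_n + h·f(x_n, w_n).
x=0.000000, w=0.360000: f=1.140000 → w ← 0.360000 + 0.51·1.140000 = 0.941400
x=0.510000, w=0.941400: f=0.367717 → w ← 0.941400 + 0.51·0.367717 = 1.128936
x=1.020000, w=1.128936: f=-0.343887 → w ← 1.128936 + 0.51·(-0.343887) = 0.953553
x=1.530000, w=0.953553: f=-0.892376 → w ← 0.953553 + 0.51·(-0.892376) = 0.498442
w(2.04) ≈ 0.4984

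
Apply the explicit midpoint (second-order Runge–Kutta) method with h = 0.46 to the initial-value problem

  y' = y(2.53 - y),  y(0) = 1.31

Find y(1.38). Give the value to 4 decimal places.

Midpoint: k1 = f(t_n, y_n); k2 = f(t_n + h/2, y_n + (h/2)·k1); y_{n+1} = y_n + h·k2.
t=0.000000, y=1.310000:
  k1 = f(0.000000, 1.310000) = 1.598200
  k2 = f(0.230000, 1.677586) = 1.429998
  y ← 1.310000 + 0.46·1.429998 = 1.967799
t=0.460000, y=1.967799:
  k1 = f(0.460000, 1.967799) = 1.106299
  k2 = f(0.690000, 2.222248) = 0.683902
  y ← 1.967799 + 0.46·0.683902 = 2.282394
t=0.920000, y=2.282394:
  k1 = f(0.920000, 2.282394) = 0.565135
  k2 = f(1.150000, 2.412375) = 0.283756
  y ← 2.282394 + 0.46·0.283756 = 2.412922
y(1.38) ≈ 2.4129

2.4129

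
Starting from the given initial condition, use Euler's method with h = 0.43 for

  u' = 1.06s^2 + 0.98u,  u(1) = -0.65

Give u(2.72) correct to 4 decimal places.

Euler: u_{n+1} = u_n + h·f(s_n, u_n).
s=1.000000, u=-0.650000: f=0.423000 → u ← -0.650000 + 0.43·0.423000 = -0.468110
s=1.430000, u=-0.468110: f=1.708846 → u ← -0.468110 + 0.43·1.708846 = 0.266694
s=1.860000, u=0.266694: f=3.928536 → u ← 0.266694 + 0.43·3.928536 = 1.955964
s=2.290000, u=1.955964: f=7.475591 → u ← 1.955964 + 0.43·7.475591 = 5.170468
u(2.72) ≈ 5.1705

5.1705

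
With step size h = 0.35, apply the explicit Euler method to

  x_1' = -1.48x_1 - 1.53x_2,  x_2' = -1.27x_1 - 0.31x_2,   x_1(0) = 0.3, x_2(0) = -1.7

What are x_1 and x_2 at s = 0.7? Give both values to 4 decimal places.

1.3915, -1.9389

Euler on (x_1,x_2): x_1_{n+1} = x_1_n + h·x_1', x_2_{n+1} = x_2_n + h·x_2'.
0.000000: (0.300000, -1.700000); f=(2.157000, 0.146000) → (1.054950, -1.648900)
0.350000: (1.054950, -1.648900); f=(0.961491, -0.828627) → (1.391472, -1.938920)
(x_1(0.7), x_2(0.7)) ≈ (1.3915, -1.9389)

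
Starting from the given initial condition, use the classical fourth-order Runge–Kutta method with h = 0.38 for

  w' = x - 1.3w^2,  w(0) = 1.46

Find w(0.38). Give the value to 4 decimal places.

RK4: k1 = f(x_n, w_n); k2 = f(x_n + h/2, w_n + (h/2)·k1); k3 = f(x_n + h/2, w_n + (h/2)·k2); k4 = f(x_n + h, w_n + h·k3); w_{n+1} = w_n + (h/6)·(k1 + 2k2 + 2k3 + k4).
x=0.000000, w=1.460000:
  k1 = f(0.000000, 1.460000) = -2.771080
  k2 = f(0.190000, 0.933495) = -0.942836
  k3 = f(0.190000, 1.280861) = -1.942787
  k4 = f(0.380000, 0.721741) = -0.297183
  w ← 1.460000 + (0.38/6)·(k1 + 2k2 + 2k3 + k4) = 0.900164
w(0.38) ≈ 0.9002

0.9002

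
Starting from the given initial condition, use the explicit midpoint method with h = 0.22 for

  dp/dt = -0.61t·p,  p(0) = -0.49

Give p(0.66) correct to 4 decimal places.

-0.4286

Midpoint: k1 = f(t_n, p_n); k2 = f(t_n + h/2, p_n + (h/2)·k1); p_{n+1} = p_n + h·k2.
t=0.000000, p=-0.490000:
  k1 = f(0.000000, -0.490000) = 0.000000
  k2 = f(0.110000, -0.490000) = 0.032879
  p ← -0.490000 + 0.22·0.032879 = -0.482767
t=0.220000, p=-0.482767:
  k1 = f(0.220000, -0.482767) = 0.064787
  k2 = f(0.330000, -0.475640) = 0.095746
  p ← -0.482767 + 0.22·0.095746 = -0.461702
t=0.440000, p=-0.461702:
  k1 = f(0.440000, -0.461702) = 0.123921
  k2 = f(0.550000, -0.448071) = 0.150328
  p ← -0.461702 + 0.22·0.150328 = -0.428630
p(0.66) ≈ -0.4286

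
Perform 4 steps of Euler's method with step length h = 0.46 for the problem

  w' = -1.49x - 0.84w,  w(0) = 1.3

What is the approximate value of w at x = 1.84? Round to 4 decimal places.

Euler: w_{n+1} = w_n + h·f(x_n, w_n).
x=0.000000, w=1.300000: f=-1.092000 → w ← 1.300000 + 0.46·(-1.092000) = 0.797680
x=0.460000, w=0.797680: f=-1.355451 → w ← 0.797680 + 0.46·(-1.355451) = 0.174172
x=0.920000, w=0.174172: f=-1.517105 → w ← 0.174172 + 0.46·(-1.517105) = -0.523696
x=1.380000, w=-0.523696: f=-1.616296 → w ← -0.523696 + 0.46·(-1.616296) = -1.267192
w(1.84) ≈ -1.2672

-1.2672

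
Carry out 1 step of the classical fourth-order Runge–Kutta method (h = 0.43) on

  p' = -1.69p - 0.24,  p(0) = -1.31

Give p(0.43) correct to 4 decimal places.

-0.7085

RK4: k1 = f(s_n, p_n); k2 = f(s_n + h/2, p_n + (h/2)·k1); k3 = f(s_n + h/2, p_n + (h/2)·k2); k4 = f(s_n + h, p_n + h·k3); p_{n+1} = p_n + (h/6)·(k1 + 2k2 + 2k3 + k4).
s=0.000000, p=-1.310000:
  k1 = f(0.000000, -1.310000) = 1.973900
  k2 = f(0.215000, -0.885611) = 1.256683
  k3 = f(0.215000, -1.039813) = 1.517284
  k4 = f(0.430000, -0.657568) = 0.871290
  p ← -1.310000 + (0.43/6)·(k1 + 2k2 + 2k3 + k4) = -0.708493
p(0.43) ≈ -0.7085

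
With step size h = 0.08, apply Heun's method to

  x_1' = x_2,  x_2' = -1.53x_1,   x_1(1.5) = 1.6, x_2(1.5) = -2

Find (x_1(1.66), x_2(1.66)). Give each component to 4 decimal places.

1.2503, -2.3506

Heun on (x_1,x_2): k1 = f(t_n, state_n); k2 = f(t_n + h, state_n + h·k1); state_{n+1} = state_n + (h/2)·(k1 + k2).
1.500000: (1.600000, -2.000000)
  k1 = (-2.000000, -2.448000)
  predictor → (1.440000, -2.195840)
  k2 = (-2.195840, -2.203200)
  → (1.432166, -2.186048)
1.580000: (1.432166, -2.186048)
  k1 = (-2.186048, -2.191215)
  predictor → (1.257283, -2.361345)
  k2 = (-2.361345, -1.923642)
  → (1.250271, -2.350642)
(x_1(1.66), x_2(1.66)) ≈ (1.2503, -2.3506)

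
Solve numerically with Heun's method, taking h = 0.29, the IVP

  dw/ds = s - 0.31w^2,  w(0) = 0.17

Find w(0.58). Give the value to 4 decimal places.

Heun: k1 = f(s_n, w_n); k2 = f(s_n + h, w_n + h·k1); w_{n+1} = w_n + (h/2)·(k1 + k2).
s=0.000000, w=0.170000:
  k1 = f(0.000000, 0.170000) = -0.008959
  k2 = f(0.290000, 0.167402) = 0.281313
  w ← 0.170000 + (0.29/2)·(-0.008959 + 0.281313) = 0.209491
s=0.290000, w=0.209491:
  k1 = f(0.290000, 0.209491) = 0.276395
  k2 = f(0.580000, 0.289646) = 0.553993
  w ← 0.209491 + (0.29/2)·(0.276395 + 0.553993) = 0.329898
w(0.58) ≈ 0.3299

0.3299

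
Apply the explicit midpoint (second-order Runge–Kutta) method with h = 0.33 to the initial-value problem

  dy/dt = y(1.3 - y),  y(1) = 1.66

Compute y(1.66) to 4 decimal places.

1.4436

Midpoint: k1 = f(t_n, y_n); k2 = f(t_n + h/2, y_n + (h/2)·k1); y_{n+1} = y_n + h·k2.
t=1.000000, y=1.660000:
  k1 = f(1.000000, 1.660000) = -0.597600
  k2 = f(1.165000, 1.561396) = -0.408143
  y ← 1.660000 + 0.33·(-0.408143) = 1.525313
t=1.330000, y=1.525313:
  k1 = f(1.330000, 1.525313) = -0.343673
  k2 = f(1.495000, 1.468607) = -0.247617
  y ← 1.525313 + 0.33·(-0.247617) = 1.443599
y(1.66) ≈ 1.4436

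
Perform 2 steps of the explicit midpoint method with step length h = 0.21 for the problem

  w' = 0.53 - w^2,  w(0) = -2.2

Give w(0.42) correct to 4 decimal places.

-8.3866

Midpoint: k1 = f(t_n, w_n); k2 = f(t_n + h/2, w_n + (h/2)·k1); w_{n+1} = w_n + h·k2.
t=0.000000, w=-2.200000:
  k1 = f(0.000000, -2.200000) = -4.310000
  k2 = f(0.105000, -2.652550) = -6.506022
  w ← -2.200000 + 0.21·(-6.506022) = -3.566265
t=0.210000, w=-3.566265:
  k1 = f(0.210000, -3.566265) = -12.188243
  k2 = f(0.315000, -4.846030) = -22.954007
  w ← -3.566265 + 0.21·(-22.954007) = -8.386606
w(0.42) ≈ -8.3866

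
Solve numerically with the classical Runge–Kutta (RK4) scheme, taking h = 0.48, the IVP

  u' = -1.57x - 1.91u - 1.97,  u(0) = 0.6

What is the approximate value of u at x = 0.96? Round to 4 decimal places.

-1.1937

RK4: k1 = f(x_n, u_n); k2 = f(x_n + h/2, u_n + (h/2)·k1); k3 = f(x_n + h/2, u_n + (h/2)·k2); k4 = f(x_n + h, u_n + h·k3); u_{n+1} = u_n + (h/6)·(k1 + 2k2 + 2k3 + k4).
x=0.000000, u=0.600000:
  k1 = f(0.000000, 0.600000) = -3.116000
  k2 = f(0.240000, -0.147840) = -2.064426
  k3 = f(0.240000, 0.104538) = -2.546467
  k4 = f(0.480000, -0.622304) = -1.534999
  u ← 0.600000 + (0.48/6)·(k1 + 2k2 + 2k3 + k4) = -0.509823
x=0.480000, u=-0.509823:
  k1 = f(0.480000, -0.509823) = -1.749839
  k2 = f(0.720000, -0.929784) = -1.324513
  k3 = f(0.720000, -0.827706) = -1.519482
  k4 = f(0.960000, -1.239174) = -1.110377
  u ← -0.509823 + (0.48/6)·(k1 + 2k2 + 2k3 + k4) = -1.193679
u(0.96) ≈ -1.1937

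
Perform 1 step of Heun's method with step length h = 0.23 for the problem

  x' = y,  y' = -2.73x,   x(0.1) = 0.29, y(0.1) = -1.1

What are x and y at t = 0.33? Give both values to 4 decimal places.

0.0161, -1.2027

Heun on (x,y): k1 = f(t_n, state_n); k2 = f(t_n + h, state_n + h·k1); state_{n+1} = state_n + (h/2)·(k1 + k2).
0.100000: (0.290000, -1.100000)
  k1 = (-1.100000, -0.791700)
  predictor → (0.037000, -1.282091)
  k2 = (-1.282091, -0.101010)
  → (0.016060, -1.202662)
(x(0.33), y(0.33)) ≈ (0.0161, -1.2027)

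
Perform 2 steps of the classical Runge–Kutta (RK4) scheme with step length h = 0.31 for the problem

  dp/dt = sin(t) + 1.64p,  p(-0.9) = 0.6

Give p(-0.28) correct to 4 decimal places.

RK4: k1 = f(t_n, p_n); k2 = f(t_n + h/2, p_n + (h/2)·k1); k3 = f(t_n + h/2, p_n + (h/2)·k2); k4 = f(t_n + h, p_n + h·k3); p_{n+1} = p_n + (h/6)·(k1 + 2k2 + 2k3 + k4).
t=-0.900000, p=0.600000:
  k1 = f(-0.900000, 0.600000) = 0.200673
  k2 = f(-0.745000, 0.631104) = 0.357039
  k3 = f(-0.745000, 0.655341) = 0.396788
  k4 = f(-0.590000, 0.723004) = 0.629366
  p ← 0.600000 + (0.31/6)·(k1 + 2k2 + 2k3 + k4) = 0.720781
t=-0.590000, p=0.720781:
  k1 = f(-0.590000, 0.720781) = 0.625719
  k2 = f(-0.435000, 0.817767) = 0.919728
  k3 = f(-0.435000, 0.863339) = 0.994465
  k4 = f(-0.280000, 1.029065) = 1.411311
  p ← 0.720781 + (0.31/6)·(k1 + 2k2 + 2k3 + k4) = 1.023827
p(-0.28) ≈ 1.0238

1.0238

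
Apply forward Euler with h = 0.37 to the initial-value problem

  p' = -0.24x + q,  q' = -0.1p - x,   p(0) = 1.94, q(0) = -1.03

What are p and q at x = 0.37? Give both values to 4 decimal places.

1.5589, -1.1018

Euler on (p,q): p_{n+1} = p_n + h·p', q_{n+1} = q_n + h·q'.
0.000000: (1.940000, -1.030000); f=(-1.030000, -0.194000) → (1.558900, -1.101780)
(p(0.37), q(0.37)) ≈ (1.5589, -1.1018)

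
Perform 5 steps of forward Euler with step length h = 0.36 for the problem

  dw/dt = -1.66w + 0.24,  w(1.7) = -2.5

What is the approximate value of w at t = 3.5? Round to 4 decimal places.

0.1167

Euler: w_{n+1} = w_n + h·f(t_n, w_n).
t=1.700000, w=-2.500000: f=4.390000 → w ← -2.500000 + 0.36·4.390000 = -0.919600
t=2.060000, w=-0.919600: f=1.766536 → w ← -0.919600 + 0.36·1.766536 = -0.283647
t=2.420000, w=-0.283647: f=0.710854 → w ← -0.283647 + 0.36·0.710854 = -0.027740
t=2.780000, w=-0.027740: f=0.286048 → w ← -0.027740 + 0.36·0.286048 = 0.075238
t=3.140000, w=0.075238: f=0.115106 → w ← 0.075238 + 0.36·0.115106 = 0.116676
w(3.5) ≈ 0.1167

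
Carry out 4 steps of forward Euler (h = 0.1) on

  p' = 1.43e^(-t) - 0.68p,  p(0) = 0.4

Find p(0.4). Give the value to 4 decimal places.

0.7450

Euler: p_{n+1} = p_n + h·f(t_n, p_n).
t=0.000000, p=0.400000: f=1.158000 → p ← 0.400000 + 0.1·1.158000 = 0.515800
t=0.100000, p=0.515800: f=0.943174 → p ← 0.515800 + 0.1·0.943174 = 0.610117
t=0.200000, p=0.610117: f=0.755905 → p ← 0.610117 + 0.1·0.755905 = 0.685708
t=0.300000, p=0.685708: f=0.593089 → p ← 0.685708 + 0.1·0.593089 = 0.745017
p(0.4) ≈ 0.7450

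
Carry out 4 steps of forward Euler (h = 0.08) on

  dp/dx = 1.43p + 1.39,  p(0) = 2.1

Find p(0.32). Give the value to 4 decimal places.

Euler: p_{n+1} = p_n + h·f(x_n, p_n).
x=0.000000, p=2.100000: f=4.393000 → p ← 2.100000 + 0.08·4.393000 = 2.451440
x=0.080000, p=2.451440: f=4.895559 → p ← 2.451440 + 0.08·4.895559 = 2.843085
x=0.160000, p=2.843085: f=5.455611 → p ← 2.843085 + 0.08·5.455611 = 3.279534
x=0.240000, p=3.279534: f=6.079733 → p ← 3.279534 + 0.08·6.079733 = 3.765912
p(0.32) ≈ 3.7659

3.7659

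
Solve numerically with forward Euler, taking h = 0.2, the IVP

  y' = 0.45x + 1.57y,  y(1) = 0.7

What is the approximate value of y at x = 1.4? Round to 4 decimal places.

Euler: y_{n+1} = y_n + h·f(x_n, y_n).
x=1.000000, y=0.700000: f=1.549000 → y ← 0.700000 + 0.2·1.549000 = 1.009800
x=1.200000, y=1.009800: f=2.125386 → y ← 1.009800 + 0.2·2.125386 = 1.434877
y(1.4) ≈ 1.4349

1.4349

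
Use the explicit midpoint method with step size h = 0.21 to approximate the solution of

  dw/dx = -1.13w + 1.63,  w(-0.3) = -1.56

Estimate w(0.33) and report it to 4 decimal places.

Midpoint: k1 = f(x_n, w_n); k2 = f(x_n + h/2, w_n + (h/2)·k1); w_{n+1} = w_n + h·k2.
x=-0.300000, w=-1.560000:
  k1 = f(-0.300000, -1.560000) = 3.392800
  k2 = f(-0.195000, -1.203756) = 2.990244
  w ← -1.560000 + 0.21·2.990244 = -0.932049
x=-0.090000, w=-0.932049:
  k1 = f(-0.090000, -0.932049) = 2.683215
  k2 = f(0.015000, -0.650311) = 2.364852
  w ← -0.932049 + 0.21·2.364852 = -0.435430
x=0.120000, w=-0.435430:
  k1 = f(0.120000, -0.435430) = 2.122036
  k2 = f(0.225000, -0.212616) = 1.870256
  w ← -0.435430 + 0.21·1.870256 = -0.042676
w(0.33) ≈ -0.0427

-0.0427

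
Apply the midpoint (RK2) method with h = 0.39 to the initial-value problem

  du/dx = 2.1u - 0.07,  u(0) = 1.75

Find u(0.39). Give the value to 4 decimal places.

Midpoint: k1 = f(x_n, u_n); k2 = f(x_n + h/2, u_n + (h/2)·k1); u_{n+1} = u_n + h·k2.
x=0.000000, u=1.750000:
  k1 = f(0.000000, 1.750000) = 3.605000
  k2 = f(0.195000, 2.452975) = 5.081248
  u ← 1.750000 + 0.39·5.081248 = 3.731687
u(0.39) ≈ 3.7317

3.7317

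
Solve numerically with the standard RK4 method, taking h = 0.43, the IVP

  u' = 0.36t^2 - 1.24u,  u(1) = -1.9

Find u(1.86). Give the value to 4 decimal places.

-0.2123

RK4: k1 = f(t_n, u_n); k2 = f(t_n + h/2, u_n + (h/2)·k1); k3 = f(t_n + h/2, u_n + (h/2)·k2); k4 = f(t_n + h, u_n + h·k3); u_{n+1} = u_n + (h/6)·(k1 + 2k2 + 2k3 + k4).
t=1.000000, u=-1.900000:
  k1 = f(1.000000, -1.900000) = 2.716000
  k2 = f(1.215000, -1.316060) = 2.163355
  k3 = f(1.215000, -1.434879) = 2.310690
  k4 = f(1.430000, -0.906403) = 1.860104
  u ← -1.900000 + (0.43/6)·(k1 + 2k2 + 2k3 + k4) = -0.930766
t=1.430000, u=-0.930766:
  k1 = f(1.430000, -0.930766) = 1.890314
  k2 = f(1.645000, -0.524349) = 1.624361
  k3 = f(1.645000, -0.581528) = 1.695264
  k4 = f(1.860000, -0.201802) = 1.495691
  u ← -0.930766 + (0.43/6)·(k1 + 2k2 + 2k3 + k4) = -0.212289
u(1.86) ≈ -0.2123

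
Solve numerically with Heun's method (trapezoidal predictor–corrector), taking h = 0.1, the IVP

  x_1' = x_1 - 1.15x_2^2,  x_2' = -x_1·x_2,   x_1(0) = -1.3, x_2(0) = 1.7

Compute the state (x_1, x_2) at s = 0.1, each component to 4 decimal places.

-1.8315, 1.9798

Heun on (x_1,x_2): k1 = f(s_n, state_n); k2 = f(s_n + h, state_n + h·k1); state_{n+1} = state_n + (h/2)·(k1 + k2).
0.000000: (-1.300000, 1.700000)
  k1 = (-4.623500, 2.210000)
  predictor → (-1.762350, 1.921000)
  k2 = (-6.006127, 3.385474)
  → (-1.831481, 1.979774)
(x_1(0.1), x_2(0.1)) ≈ (-1.8315, 1.9798)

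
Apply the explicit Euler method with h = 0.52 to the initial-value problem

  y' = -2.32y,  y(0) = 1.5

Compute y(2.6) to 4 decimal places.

-0.0006

Euler: y_{n+1} = y_n + h·f(s_n, y_n).
s=0.000000, y=1.500000: f=-3.480000 → y ← 1.500000 + 0.52·(-3.480000) = -0.309600
s=0.520000, y=-0.309600: f=0.718272 → y ← -0.309600 + 0.52·0.718272 = 0.063901
s=1.040000, y=0.063901: f=-0.148251 → y ← 0.063901 + 0.52·(-0.148251) = -0.013189
s=1.560000, y=-0.013189: f=0.030599 → y ← -0.013189 + 0.52·0.030599 = 0.002722
s=2.080000, y=0.002722: f=-0.006316 → y ← 0.002722 + 0.52·(-0.006316) = -0.000562
y(2.6) ≈ -0.0006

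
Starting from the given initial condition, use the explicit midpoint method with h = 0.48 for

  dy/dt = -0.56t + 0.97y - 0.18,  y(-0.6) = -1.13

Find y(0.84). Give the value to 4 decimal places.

Midpoint: k1 = f(t_n, y_n); k2 = f(t_n + h/2, y_n + (h/2)·k1); y_{n+1} = y_n + h·k2.
t=-0.600000, y=-1.130000:
  k1 = f(-0.600000, -1.130000) = -0.940100
  k2 = f(-0.360000, -1.355624) = -1.293355
  y ← -1.130000 + 0.48·(-1.293355) = -1.750811
t=-0.120000, y=-1.750811:
  k1 = f(-0.120000, -1.750811) = -1.811086
  k2 = f(0.120000, -2.185471) = -2.367107
  y ← -1.750811 + 0.48·(-2.367107) = -2.887022
t=0.360000, y=-2.887022:
  k1 = f(0.360000, -2.887022) = -3.182011
  k2 = f(0.600000, -3.650705) = -4.057184
  y ← -2.887022 + 0.48·(-4.057184) = -4.834470
y(0.84) ≈ -4.8345

-4.8345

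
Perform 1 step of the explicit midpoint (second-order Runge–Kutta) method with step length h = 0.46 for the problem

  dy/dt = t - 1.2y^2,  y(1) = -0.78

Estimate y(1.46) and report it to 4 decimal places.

-0.4987

Midpoint: k1 = f(t_n, y_n); k2 = f(t_n + h/2, y_n + (h/2)·k1); y_{n+1} = y_n + h·k2.
t=1.000000, y=-0.780000:
  k1 = f(1.000000, -0.780000) = 0.269920
  k2 = f(1.230000, -0.717918) = 0.611512
  y ← -0.780000 + 0.46·0.611512 = -0.498705
y(1.46) ≈ -0.4987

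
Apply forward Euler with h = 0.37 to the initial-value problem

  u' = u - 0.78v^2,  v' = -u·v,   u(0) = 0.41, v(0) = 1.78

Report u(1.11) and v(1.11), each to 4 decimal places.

-2.4044, 2.4278

Euler on (u,v): u_{n+1} = u_n + h·u', v_{n+1} = v_n + h·v'.
0.000000: (0.410000, 1.780000); f=(-2.061352, -0.729800) → (-0.352700, 1.509974)
0.370000: (-0.352700, 1.509974); f=(-2.131117, 0.532568) → (-1.141214, 1.707024)
0.740000: (-1.141214, 1.707024); f=(-3.414080, 1.948079) → (-2.404423, 2.427814)
(u(1.11), v(1.11)) ≈ (-2.4044, 2.4278)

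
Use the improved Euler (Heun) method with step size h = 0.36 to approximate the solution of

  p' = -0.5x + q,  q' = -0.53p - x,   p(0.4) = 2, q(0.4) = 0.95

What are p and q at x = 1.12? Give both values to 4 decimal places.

1.9711, -0.4119

Heun on (p,q): k1 = f(x_n, state_n); k2 = f(x_n + h, state_n + h·k1); state_{n+1} = state_n + (h/2)·(k1 + k2).
0.400000: (2.000000, 0.950000)
  k1 = (0.750000, -1.460000)
  predictor → (2.270000, 0.424400)
  k2 = (0.044400, -1.963100)
  → (2.142992, 0.333842)
0.760000: (2.142992, 0.333842)
  k1 = (-0.046158, -1.895786)
  predictor → (2.126375, -0.348641)
  k2 = (-0.908641, -2.246979)
  → (1.971128, -0.411856)
(p(1.12), q(1.12)) ≈ (1.9711, -0.4119)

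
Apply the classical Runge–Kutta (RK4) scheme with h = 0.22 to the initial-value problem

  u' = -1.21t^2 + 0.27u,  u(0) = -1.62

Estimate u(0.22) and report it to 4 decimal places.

RK4: k1 = f(t_n, u_n); k2 = f(t_n + h/2, u_n + (h/2)·k1); k3 = f(t_n + h/2, u_n + (h/2)·k2); k4 = f(t_n + h, u_n + h·k3); u_{n+1} = u_n + (h/6)·(k1 + 2k2 + 2k3 + k4).
t=0.000000, u=-1.620000:
  k1 = f(0.000000, -1.620000) = -0.437400
  k2 = f(0.110000, -1.668114) = -0.465032
  k3 = f(0.110000, -1.671153) = -0.465852
  k4 = f(0.220000, -1.722488) = -0.523636
  u ← -1.620000 + (0.22/6)·(k1 + 2k2 + 2k3 + k4) = -1.723503
u(0.22) ≈ -1.7235

-1.7235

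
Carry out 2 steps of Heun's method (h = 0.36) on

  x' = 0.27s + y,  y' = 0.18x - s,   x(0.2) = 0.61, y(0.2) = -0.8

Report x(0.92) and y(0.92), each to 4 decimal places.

0.0667, -1.1583

Heun on (x,y): k1 = f(s_n, state_n); k2 = f(s_n + h, state_n + h·k1); state_{n+1} = state_n + (h/2)·(k1 + k2).
0.200000: (0.610000, -0.800000)
  k1 = (-0.746000, -0.090200)
  predictor → (0.341440, -0.832472)
  k2 = (-0.681272, -0.498541)
  → (0.353091, -0.905973)
0.560000: (0.353091, -0.905973)
  k1 = (-0.754773, -0.496444)
  predictor → (0.081373, -1.084693)
  k2 = (-0.836293, -0.905353)
  → (0.066699, -1.158297)
(x(0.92), y(0.92)) ≈ (0.0667, -1.1583)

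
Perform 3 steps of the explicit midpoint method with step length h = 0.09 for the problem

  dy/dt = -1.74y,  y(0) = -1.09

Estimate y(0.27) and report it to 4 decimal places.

-0.6829

Midpoint: k1 = f(t_n, y_n); k2 = f(t_n + h/2, y_n + (h/2)·k1); y_{n+1} = y_n + h·k2.
t=0.000000, y=-1.090000:
  k1 = f(0.000000, -1.090000) = 1.896600
  k2 = f(0.045000, -1.004653) = 1.748096
  y ← -1.090000 + 0.09·1.748096 = -0.932671
t=0.090000, y=-0.932671:
  k1 = f(0.090000, -0.932671) = 1.622848
  k2 = f(0.135000, -0.859643) = 1.495779
  y ← -0.932671 + 0.09·1.495779 = -0.798051
t=0.180000, y=-0.798051:
  k1 = f(0.180000, -0.798051) = 1.388609
  k2 = f(0.225000, -0.735564) = 1.279881
  y ← -0.798051 + 0.09·1.279881 = -0.682862
y(0.27) ≈ -0.6829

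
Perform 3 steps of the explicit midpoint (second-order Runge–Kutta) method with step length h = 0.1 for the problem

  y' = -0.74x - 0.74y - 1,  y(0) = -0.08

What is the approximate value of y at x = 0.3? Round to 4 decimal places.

Midpoint: k1 = f(x_n, y_n); k2 = f(x_n + h/2, y_n + (h/2)·k1); y_{n+1} = y_n + h·k2.
x=0.000000, y=-0.080000:
  k1 = f(0.000000, -0.080000) = -0.940800
  k2 = f(0.050000, -0.127040) = -0.942990
  y ← -0.080000 + 0.1·(-0.942990) = -0.174299
x=0.100000, y=-0.174299:
  k1 = f(0.100000, -0.174299) = -0.945019
  k2 = f(0.150000, -0.221550) = -0.947053
  y ← -0.174299 + 0.1·(-0.947053) = -0.269004
x=0.200000, y=-0.269004:
  k1 = f(0.200000, -0.269004) = -0.948937
  k2 = f(0.250000, -0.316451) = -0.950826
  y ← -0.269004 + 0.1·(-0.950826) = -0.364087
y(0.3) ≈ -0.3641

-0.3641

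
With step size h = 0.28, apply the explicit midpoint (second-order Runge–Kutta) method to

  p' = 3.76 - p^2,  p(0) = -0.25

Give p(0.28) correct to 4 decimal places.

0.7827

Midpoint: k1 = f(s_n, p_n); k2 = f(s_n + h/2, p_n + (h/2)·k1); p_{n+1} = p_n + h·k2.
s=0.000000, p=-0.250000:
  k1 = f(0.000000, -0.250000) = 3.697500
  k2 = f(0.140000, 0.267650) = 3.688363
  p ← -0.250000 + 0.28·3.688363 = 0.782742
p(0.28) ≈ 0.7827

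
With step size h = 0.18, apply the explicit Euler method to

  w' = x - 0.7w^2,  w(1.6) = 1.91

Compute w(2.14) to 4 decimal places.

Euler: w_{n+1} = w_n + h·f(x_n, w_n).
x=1.600000, w=1.910000: f=-0.953670 → w ← 1.910000 + 0.18·(-0.953670) = 1.738339
x=1.780000, w=1.738339: f=-0.335277 → w ← 1.738339 + 0.18·(-0.335277) = 1.677990
x=1.960000, w=1.677990: f=-0.010954 → w ← 1.677990 + 0.18·(-0.010954) = 1.676018
w(2.14) ≈ 1.6760

1.6760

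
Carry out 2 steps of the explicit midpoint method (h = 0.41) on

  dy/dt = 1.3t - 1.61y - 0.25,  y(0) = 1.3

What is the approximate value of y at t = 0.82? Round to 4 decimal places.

Midpoint: k1 = f(t_n, y_n); k2 = f(t_n + h/2, y_n + (h/2)·k1); y_{n+1} = y_n + h·k2.
t=0.000000, y=1.300000:
  k1 = f(0.000000, 1.300000) = -2.343000
  k2 = f(0.205000, 0.819685) = -1.303193
  y ← 1.300000 + 0.41·(-1.303193) = 0.765691
t=0.410000, y=0.765691:
  k1 = f(0.410000, 0.765691) = -0.949762
  k2 = f(0.615000, 0.570990) = -0.369793
  y ← 0.765691 + 0.41·(-0.369793) = 0.614076
y(0.82) ≈ 0.6141

0.6141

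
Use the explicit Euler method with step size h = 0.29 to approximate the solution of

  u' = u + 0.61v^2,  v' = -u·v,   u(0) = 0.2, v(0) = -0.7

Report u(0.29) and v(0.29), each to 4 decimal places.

Euler on (u,v): u_{n+1} = u_n + h·u', v_{n+1} = v_n + h·v'.
0.000000: (0.200000, -0.700000); f=(0.498900, 0.140000) → (0.344681, -0.659400)
(u(0.29), v(0.29)) ≈ (0.3447, -0.6594)

0.3447, -0.6594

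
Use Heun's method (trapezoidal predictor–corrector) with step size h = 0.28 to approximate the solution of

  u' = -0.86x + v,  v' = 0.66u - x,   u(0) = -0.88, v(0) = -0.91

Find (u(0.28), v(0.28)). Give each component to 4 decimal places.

Heun on (u,v): k1 = f(x_n, state_n); k2 = f(x_n + h, state_n + h·k1); state_{n+1} = state_n + (h/2)·(k1 + k2).
0.000000: (-0.880000, -0.910000)
  k1 = (-0.910000, -0.580800)
  predictor → (-1.134800, -1.072624)
  k2 = (-1.313424, -1.028968)
  → (-1.191279, -1.135368)
(u(0.28), v(0.28)) ≈ (-1.1913, -1.1354)

-1.1913, -1.1354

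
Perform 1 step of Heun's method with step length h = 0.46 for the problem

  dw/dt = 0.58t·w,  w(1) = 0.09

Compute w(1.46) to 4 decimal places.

Heun: k1 = f(t_n, w_n); k2 = f(t_n + h, w_n + h·k1); w_{n+1} = w_n + (h/2)·(k1 + k2).
t=1.000000, w=0.090000:
  k1 = f(1.000000, 0.090000) = 0.052200
  k2 = f(1.460000, 0.114012) = 0.096545
  w ← 0.090000 + (0.46/2)·(0.052200 + 0.096545) = 0.124211
w(1.46) ≈ 0.1242

0.1242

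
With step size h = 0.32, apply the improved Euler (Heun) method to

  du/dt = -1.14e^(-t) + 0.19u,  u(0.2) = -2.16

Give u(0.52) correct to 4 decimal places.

Heun: k1 = f(t_n, u_n); k2 = f(t_n + h, u_n + h·k1); u_{n+1} = u_n + (h/2)·(k1 + k2).
t=0.200000, u=-2.160000:
  k1 = f(0.200000, -2.160000) = -1.343753
  k2 = f(0.520000, -2.590001) = -1.169854
  u ← -2.160000 + (0.32/2)·(-1.343753 + (-1.169854)) = -2.562177
u(0.52) ≈ -2.5622

-2.5622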